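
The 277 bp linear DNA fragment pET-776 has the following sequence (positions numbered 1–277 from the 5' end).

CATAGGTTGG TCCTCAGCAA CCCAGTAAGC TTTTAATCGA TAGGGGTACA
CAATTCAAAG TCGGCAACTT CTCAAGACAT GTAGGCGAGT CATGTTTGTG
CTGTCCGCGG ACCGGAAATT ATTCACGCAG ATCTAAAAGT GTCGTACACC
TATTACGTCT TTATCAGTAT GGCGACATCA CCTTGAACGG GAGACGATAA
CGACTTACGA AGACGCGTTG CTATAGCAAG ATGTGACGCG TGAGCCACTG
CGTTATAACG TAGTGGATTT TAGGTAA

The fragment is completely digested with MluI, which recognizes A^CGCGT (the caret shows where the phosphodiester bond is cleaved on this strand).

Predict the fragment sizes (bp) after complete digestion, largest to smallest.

213, 41, 23 bp

MluI sites (ACGCGT) start at positions 213, 236.
MluI cuts after the first base of each site, so after positions 213, 236.
Linear molecule, 2 cuts → 3 fragments:
  1–213 → 213 bp
  214–236 → 23 bp
  237–277 → 41 bp
Sorted largest to smallest: 213, 41, 23 bp.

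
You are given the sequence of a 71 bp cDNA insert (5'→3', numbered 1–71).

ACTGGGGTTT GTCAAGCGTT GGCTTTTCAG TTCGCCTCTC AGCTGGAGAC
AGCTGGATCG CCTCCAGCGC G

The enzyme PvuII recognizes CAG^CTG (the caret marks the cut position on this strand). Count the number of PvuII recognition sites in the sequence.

CAGCTG occurs starting at positions 40, 50.
PvuII cuts at 2 sites.

2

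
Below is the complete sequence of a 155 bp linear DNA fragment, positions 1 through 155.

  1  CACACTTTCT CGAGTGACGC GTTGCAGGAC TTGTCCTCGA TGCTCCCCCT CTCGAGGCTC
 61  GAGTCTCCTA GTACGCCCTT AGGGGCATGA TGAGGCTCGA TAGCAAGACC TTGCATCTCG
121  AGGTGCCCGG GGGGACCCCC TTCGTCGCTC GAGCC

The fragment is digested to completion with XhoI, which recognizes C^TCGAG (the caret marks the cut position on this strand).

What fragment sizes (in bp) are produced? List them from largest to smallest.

59, 42, 31, 9, 7, 7 bp

XhoI sites (CTCGAG) start at positions 9, 51, 58, 117, 148.
XhoI cuts after the first base of each site, so after positions 9, 51, 58, 117, 148.
Linear molecule, 5 cuts → 6 fragments:
  1–9 → 9 bp
  10–51 → 42 bp
  52–58 → 7 bp
  59–117 → 59 bp
  118–148 → 31 bp
  149–155 → 7 bp
Sorted largest to smallest: 59, 42, 31, 9, 7, 7 bp.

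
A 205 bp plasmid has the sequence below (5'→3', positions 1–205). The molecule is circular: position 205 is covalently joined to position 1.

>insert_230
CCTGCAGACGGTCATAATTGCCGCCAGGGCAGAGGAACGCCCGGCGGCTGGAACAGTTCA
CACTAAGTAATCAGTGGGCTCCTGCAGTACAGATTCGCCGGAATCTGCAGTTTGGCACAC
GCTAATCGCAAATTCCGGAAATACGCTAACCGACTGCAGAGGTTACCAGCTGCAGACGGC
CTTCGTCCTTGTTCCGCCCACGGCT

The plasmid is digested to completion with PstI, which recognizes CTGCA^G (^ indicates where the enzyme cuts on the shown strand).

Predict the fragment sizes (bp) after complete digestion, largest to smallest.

PstI sites (CTGCAG) start at positions 2, 82, 105, 154, 170.
PstI cuts after base 5 of each site (before the last base), so after positions 6, 86, 109, 158, 174.
Circular molecule, 5 cuts → 5 fragments:
  7–86 → 80 bp
  87–109 → 23 bp
  110–158 → 49 bp
  159–174 → 16 bp
  175–205 then 1–6 → 31 + 6 = 37 bp
Sorted largest to smallest: 80, 49, 37, 23, 16 bp.

80, 49, 37, 23, 16 bp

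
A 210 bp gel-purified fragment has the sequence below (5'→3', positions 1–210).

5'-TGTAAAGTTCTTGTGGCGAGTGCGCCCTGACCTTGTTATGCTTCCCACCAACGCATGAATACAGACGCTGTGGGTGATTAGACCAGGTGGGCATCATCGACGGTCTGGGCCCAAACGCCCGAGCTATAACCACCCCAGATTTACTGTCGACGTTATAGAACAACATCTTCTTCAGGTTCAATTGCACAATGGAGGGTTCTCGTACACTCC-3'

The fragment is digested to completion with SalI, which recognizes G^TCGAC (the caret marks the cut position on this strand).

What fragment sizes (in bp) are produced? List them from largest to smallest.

146, 64 bp

The SalI site (GTCGAC) starts at position 146.
SalI cuts after the first base of each site, so after position 146.
Linear molecule, 1 cut → 2 fragments:
  1–146 → 146 bp
  147–210 → 64 bp
Sorted largest to smallest: 146, 64 bp.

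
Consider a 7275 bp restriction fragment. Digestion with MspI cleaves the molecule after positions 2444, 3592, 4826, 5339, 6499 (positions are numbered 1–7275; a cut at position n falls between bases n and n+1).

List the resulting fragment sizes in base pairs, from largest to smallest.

Linear molecule, 5 cuts → 6 fragments:
  2444 − 0 = 2444 bp
  3592 − 2444 = 1148 bp
  4826 − 3592 = 1234 bp
  5339 − 4826 = 513 bp
  6499 − 5339 = 1160 bp
  7275 − 6499 = 776 bp
Sorted largest to smallest: 2444, 1234, 1160, 1148, 776, 513 bp.

2444, 1234, 1160, 1148, 776, 513 bp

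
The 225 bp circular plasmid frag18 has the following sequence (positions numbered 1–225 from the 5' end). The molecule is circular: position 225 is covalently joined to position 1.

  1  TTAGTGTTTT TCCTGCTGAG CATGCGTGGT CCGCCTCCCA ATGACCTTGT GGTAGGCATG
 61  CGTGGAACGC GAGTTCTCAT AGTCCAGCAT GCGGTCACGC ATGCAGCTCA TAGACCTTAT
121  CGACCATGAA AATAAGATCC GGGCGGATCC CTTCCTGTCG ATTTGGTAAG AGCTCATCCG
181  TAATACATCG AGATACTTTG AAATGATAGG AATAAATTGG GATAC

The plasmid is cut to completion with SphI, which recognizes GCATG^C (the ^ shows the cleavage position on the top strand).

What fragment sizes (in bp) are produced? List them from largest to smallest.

146, 36, 31, 12 bp

SphI sites (GCATGC) start at positions 20, 56, 87, 99.
SphI cuts after base 5 of each site (before the last base), so after positions 24, 60, 91, 103.
Circular molecule, 4 cuts → 4 fragments:
  25–60 → 36 bp
  61–91 → 31 bp
  92–103 → 12 bp
  104–225 then 1–24 → 122 + 24 = 146 bp
Sorted largest to smallest: 146, 36, 31, 12 bp.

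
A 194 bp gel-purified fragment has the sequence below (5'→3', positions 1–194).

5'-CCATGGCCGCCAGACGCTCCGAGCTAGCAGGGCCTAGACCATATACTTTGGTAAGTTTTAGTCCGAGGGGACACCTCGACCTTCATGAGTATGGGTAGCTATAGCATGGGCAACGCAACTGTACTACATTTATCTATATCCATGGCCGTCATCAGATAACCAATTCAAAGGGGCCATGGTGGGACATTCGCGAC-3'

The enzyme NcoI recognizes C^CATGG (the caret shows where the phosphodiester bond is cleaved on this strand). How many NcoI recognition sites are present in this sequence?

3

CCATGG occurs starting at positions 1, 140, 174.
NcoI cuts at 3 sites.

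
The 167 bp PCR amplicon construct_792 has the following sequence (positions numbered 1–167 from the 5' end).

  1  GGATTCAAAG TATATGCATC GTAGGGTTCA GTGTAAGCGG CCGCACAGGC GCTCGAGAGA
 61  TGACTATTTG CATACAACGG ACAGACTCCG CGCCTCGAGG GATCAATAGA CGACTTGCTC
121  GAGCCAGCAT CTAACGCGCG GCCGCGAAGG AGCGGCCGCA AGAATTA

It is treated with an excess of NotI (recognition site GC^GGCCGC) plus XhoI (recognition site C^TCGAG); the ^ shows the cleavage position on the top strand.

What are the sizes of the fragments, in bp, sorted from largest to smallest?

42, 38, 24, 21, 14, 14, 14 bp

NotI sites (GCGGCCGC) start at positions 37, 138, 152.
NotI cuts after base 2 of each site, so after positions 38, 139, 153.
XhoI sites (CTCGAG) start at positions 52, 94, 118.
XhoI cuts after the first base of each site, so after positions 52, 94, 118.
Combined cut positions: 38, 52, 94, 118, 139, 153.
Linear molecule, 6 cuts → 7 fragments:
  1–38 → 38 bp
  39–52 → 14 bp
  53–94 → 42 bp
  95–118 → 24 bp
  119–139 → 21 bp
  140–153 → 14 bp
  154–167 → 14 bp
Sorted largest to smallest: 42, 38, 24, 21, 14, 14, 14 bp.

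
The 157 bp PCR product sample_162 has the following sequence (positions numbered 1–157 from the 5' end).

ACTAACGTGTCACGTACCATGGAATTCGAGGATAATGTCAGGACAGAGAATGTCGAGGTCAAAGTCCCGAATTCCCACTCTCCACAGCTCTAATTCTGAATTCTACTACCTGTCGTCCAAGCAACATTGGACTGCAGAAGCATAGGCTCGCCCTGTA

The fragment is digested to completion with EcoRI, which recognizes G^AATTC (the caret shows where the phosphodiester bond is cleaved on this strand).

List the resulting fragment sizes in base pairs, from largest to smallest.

EcoRI sites (GAATTC) start at positions 22, 69, 98.
EcoRI cuts after the first base of each site, so after positions 22, 69, 98.
Linear molecule, 3 cuts → 4 fragments:
  1–22 → 22 bp
  23–69 → 47 bp
  70–98 → 29 bp
  99–157 → 59 bp
Sorted largest to smallest: 59, 47, 29, 22 bp.

59, 47, 29, 22 bp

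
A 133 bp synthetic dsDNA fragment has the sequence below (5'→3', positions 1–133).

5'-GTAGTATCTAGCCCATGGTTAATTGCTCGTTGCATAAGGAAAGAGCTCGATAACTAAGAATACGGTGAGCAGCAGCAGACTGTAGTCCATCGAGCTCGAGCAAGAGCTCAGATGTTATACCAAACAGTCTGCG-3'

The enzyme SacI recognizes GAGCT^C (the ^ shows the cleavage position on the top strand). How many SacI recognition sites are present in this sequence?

GAGCTC occurs starting at positions 43, 92, 104.
SacI cuts at 3 sites.

3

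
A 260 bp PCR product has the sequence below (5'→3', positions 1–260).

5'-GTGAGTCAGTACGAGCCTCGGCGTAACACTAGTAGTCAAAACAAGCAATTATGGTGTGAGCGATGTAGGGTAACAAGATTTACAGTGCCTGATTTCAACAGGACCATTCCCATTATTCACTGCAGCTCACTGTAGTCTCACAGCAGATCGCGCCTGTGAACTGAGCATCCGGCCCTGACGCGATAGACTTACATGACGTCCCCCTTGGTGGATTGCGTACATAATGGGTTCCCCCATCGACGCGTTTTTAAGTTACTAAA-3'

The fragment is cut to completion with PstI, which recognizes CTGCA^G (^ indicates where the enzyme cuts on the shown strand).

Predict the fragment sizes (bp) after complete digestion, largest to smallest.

136, 124 bp

The PstI site (CTGCAG) starts at position 120.
PstI cuts after base 5 of each site (before the last base), so after position 124.
Linear molecule, 1 cut → 2 fragments:
  1–124 → 124 bp
  125–260 → 136 bp
Sorted largest to smallest: 136, 124 bp.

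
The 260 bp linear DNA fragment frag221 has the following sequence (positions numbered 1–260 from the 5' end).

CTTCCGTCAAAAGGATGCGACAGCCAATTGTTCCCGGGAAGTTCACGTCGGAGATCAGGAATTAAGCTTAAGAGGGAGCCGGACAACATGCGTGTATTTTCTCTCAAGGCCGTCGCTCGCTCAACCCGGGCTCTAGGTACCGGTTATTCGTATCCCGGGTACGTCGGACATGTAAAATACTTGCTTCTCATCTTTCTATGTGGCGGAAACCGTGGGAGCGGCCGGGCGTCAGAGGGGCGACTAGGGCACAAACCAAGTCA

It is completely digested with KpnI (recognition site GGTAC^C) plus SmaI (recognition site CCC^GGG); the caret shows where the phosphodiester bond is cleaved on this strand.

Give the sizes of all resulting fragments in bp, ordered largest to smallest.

104, 92, 35, 16, 13 bp

The KpnI site (GGTACC) starts at position 136.
KpnI cuts after base 5 of each site (before the last base), so after position 140.
SmaI sites (CCCGGG) start at positions 33, 125, 154.
SmaI cuts after base 3 of each site, so after positions 35, 127, 156.
Combined cut positions: 35, 127, 140, 156.
Linear molecule, 4 cuts → 5 fragments:
  1–35 → 35 bp
  36–127 → 92 bp
  128–140 → 13 bp
  141–156 → 16 bp
  157–260 → 104 bp
Sorted largest to smallest: 104, 92, 35, 16, 13 bp.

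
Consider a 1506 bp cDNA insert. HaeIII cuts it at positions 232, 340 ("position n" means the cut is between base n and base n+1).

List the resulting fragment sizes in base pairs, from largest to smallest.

Linear molecule, 2 cuts → 3 fragments:
  232 − 0 = 232 bp
  340 − 232 = 108 bp
  1506 − 340 = 1166 bp
Sorted largest to smallest: 1166, 232, 108 bp.

1166, 232, 108 bp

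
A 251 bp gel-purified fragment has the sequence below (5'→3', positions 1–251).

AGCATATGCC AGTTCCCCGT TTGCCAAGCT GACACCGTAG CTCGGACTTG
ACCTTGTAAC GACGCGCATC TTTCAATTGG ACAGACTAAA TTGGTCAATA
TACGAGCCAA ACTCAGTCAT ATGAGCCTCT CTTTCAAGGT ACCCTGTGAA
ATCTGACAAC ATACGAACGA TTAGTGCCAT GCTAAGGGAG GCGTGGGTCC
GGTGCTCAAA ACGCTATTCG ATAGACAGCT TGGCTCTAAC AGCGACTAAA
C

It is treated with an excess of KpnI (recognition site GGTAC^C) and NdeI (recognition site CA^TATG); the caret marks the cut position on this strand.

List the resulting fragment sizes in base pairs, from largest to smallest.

115, 109, 23, 4 bp

The KpnI site (GGTACC) starts at position 138.
KpnI cuts after base 5 of each site (before the last base), so after position 142.
NdeI sites (CATATG) start at positions 3, 118.
NdeI cuts after base 2 of each site, so after positions 4, 119.
Combined cut positions: 4, 119, 142.
Linear molecule, 3 cuts → 4 fragments:
  1–4 → 4 bp
  5–119 → 115 bp
  120–142 → 23 bp
  143–251 → 109 bp
Sorted largest to smallest: 115, 109, 23, 4 bp.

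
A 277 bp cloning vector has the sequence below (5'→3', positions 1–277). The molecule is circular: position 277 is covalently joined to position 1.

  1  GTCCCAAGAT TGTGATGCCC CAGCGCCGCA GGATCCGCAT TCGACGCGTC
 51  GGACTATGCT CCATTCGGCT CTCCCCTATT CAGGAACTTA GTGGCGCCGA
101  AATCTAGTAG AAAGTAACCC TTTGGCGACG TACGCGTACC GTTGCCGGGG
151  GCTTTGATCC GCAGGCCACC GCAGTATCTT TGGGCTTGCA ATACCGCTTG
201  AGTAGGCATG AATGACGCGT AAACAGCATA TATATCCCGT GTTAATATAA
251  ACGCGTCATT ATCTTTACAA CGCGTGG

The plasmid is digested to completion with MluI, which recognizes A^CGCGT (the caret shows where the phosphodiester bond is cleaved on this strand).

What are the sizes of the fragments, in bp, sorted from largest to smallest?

88, 83, 51, 36, 19 bp

MluI sites (ACGCGT) start at positions 44, 132, 215, 251, 270.
MluI cuts after the first base of each site, so after positions 44, 132, 215, 251, 270.
Circular molecule, 5 cuts → 5 fragments:
  45–132 → 88 bp
  133–215 → 83 bp
  216–251 → 36 bp
  252–270 → 19 bp
  271–277 then 1–44 → 7 + 44 = 51 bp
Sorted largest to smallest: 88, 83, 51, 36, 19 bp.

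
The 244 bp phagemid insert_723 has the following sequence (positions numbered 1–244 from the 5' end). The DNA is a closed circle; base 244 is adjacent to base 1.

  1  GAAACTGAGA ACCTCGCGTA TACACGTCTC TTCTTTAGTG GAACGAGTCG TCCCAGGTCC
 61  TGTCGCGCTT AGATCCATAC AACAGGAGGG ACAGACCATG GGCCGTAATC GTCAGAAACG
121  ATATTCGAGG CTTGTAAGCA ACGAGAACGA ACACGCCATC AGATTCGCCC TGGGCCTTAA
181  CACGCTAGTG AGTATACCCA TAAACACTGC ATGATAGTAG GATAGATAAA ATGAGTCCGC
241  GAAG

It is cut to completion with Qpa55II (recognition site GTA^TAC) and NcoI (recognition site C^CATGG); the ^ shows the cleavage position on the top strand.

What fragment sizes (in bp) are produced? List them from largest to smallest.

Qpa55II sites (GTATAC) start at positions 18, 192.
Qpa55II cuts after base 3 of each site, so after positions 20, 194.
The NcoI site (CCATGG) starts at position 96.
NcoI cuts after the first base of each site, so after position 96.
Combined cut positions: 20, 96, 194.
Circular molecule, 3 cuts → 3 fragments:
  21–96 → 76 bp
  97–194 → 98 bp
  195–244 then 1–20 → 50 + 20 = 70 bp
Sorted largest to smallest: 98, 76, 70 bp.

98, 76, 70 bp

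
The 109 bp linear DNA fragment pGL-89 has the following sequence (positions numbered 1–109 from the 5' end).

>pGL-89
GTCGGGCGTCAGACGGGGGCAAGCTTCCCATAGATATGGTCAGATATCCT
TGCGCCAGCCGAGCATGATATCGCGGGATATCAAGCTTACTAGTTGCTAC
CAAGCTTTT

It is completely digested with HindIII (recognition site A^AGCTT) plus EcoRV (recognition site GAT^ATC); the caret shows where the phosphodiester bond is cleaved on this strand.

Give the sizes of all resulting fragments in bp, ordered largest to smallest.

HindIII sites (AAGCTT) start at positions 21, 83, 102.
HindIII cuts after the first base of each site, so after positions 21, 83, 102.
EcoRV sites (GATATC) start at positions 43, 67, 77.
EcoRV cuts after base 3 of each site, so after positions 45, 69, 79.
Combined cut positions: 21, 45, 69, 79, 83, 102.
Linear molecule, 6 cuts → 7 fragments:
  1–21 → 21 bp
  22–45 → 24 bp
  46–69 → 24 bp
  70–79 → 10 bp
  80–83 → 4 bp
  84–102 → 19 bp
  103–109 → 7 bp
Sorted largest to smallest: 24, 24, 21, 19, 10, 7, 4 bp.

24, 24, 21, 19, 10, 7, 4 bp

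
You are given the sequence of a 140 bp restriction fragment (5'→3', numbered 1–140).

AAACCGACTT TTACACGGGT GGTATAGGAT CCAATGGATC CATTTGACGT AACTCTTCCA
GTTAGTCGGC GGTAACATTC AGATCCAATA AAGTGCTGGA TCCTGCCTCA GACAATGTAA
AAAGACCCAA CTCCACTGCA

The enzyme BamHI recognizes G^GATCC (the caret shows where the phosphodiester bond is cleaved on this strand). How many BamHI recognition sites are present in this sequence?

3

GGATCC occurs starting at positions 27, 36, 98.
BamHI cuts at 3 sites.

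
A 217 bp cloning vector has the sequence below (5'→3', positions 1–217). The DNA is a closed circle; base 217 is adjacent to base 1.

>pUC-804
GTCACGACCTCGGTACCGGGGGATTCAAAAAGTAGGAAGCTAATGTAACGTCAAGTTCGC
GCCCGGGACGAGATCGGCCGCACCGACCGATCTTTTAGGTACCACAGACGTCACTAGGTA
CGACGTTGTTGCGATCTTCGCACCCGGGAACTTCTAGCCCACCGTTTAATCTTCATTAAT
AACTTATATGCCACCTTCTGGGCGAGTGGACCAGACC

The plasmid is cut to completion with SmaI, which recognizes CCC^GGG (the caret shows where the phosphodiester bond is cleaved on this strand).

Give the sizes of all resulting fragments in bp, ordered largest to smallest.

136, 81 bp

SmaI sites (CCCGGG) start at positions 62, 143.
SmaI cuts after base 3 of each site, so after positions 64, 145.
Circular molecule, 2 cuts → 2 fragments:
  65–145 → 81 bp
  146–217 then 1–64 → 72 + 64 = 136 bp
Sorted largest to smallest: 136, 81 bp.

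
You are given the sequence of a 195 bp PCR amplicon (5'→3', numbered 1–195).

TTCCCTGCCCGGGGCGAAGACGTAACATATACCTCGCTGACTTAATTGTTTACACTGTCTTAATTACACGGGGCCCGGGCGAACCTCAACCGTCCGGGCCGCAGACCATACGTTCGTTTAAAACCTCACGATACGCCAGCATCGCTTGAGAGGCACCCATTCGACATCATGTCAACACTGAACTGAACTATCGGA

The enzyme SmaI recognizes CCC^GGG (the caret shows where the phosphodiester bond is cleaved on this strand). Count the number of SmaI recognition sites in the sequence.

CCCGGG occurs starting at positions 8, 74.
SmaI cuts at 2 sites.

2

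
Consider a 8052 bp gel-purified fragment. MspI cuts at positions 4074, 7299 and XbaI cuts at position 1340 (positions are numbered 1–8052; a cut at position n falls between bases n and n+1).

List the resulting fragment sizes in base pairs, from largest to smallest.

Combined cut positions (sorted): 1340, 4074, 7299.
Linear molecule, 3 cuts → 4 fragments:
  1340 − 0 = 1340 bp
  4074 − 1340 = 2734 bp
  7299 − 4074 = 3225 bp
  8052 − 7299 = 753 bp
Sorted largest to smallest: 3225, 2734, 1340, 753 bp.

3225, 2734, 1340, 753 bp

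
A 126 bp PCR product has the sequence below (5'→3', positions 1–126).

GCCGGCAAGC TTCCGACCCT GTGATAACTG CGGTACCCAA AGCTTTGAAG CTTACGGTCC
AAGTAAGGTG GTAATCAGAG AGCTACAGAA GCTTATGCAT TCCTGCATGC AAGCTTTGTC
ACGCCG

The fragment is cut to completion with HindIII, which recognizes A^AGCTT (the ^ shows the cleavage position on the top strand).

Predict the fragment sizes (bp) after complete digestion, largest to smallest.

41, 33, 22, 15, 8, 7 bp

HindIII sites (AAGCTT) start at positions 7, 40, 48, 89, 111.
HindIII cuts after the first base of each site, so after positions 7, 40, 48, 89, 111.
Linear molecule, 5 cuts → 6 fragments:
  1–7 → 7 bp
  8–40 → 33 bp
  41–48 → 8 bp
  49–89 → 41 bp
  90–111 → 22 bp
  112–126 → 15 bp
Sorted largest to smallest: 41, 33, 22, 15, 8, 7 bp.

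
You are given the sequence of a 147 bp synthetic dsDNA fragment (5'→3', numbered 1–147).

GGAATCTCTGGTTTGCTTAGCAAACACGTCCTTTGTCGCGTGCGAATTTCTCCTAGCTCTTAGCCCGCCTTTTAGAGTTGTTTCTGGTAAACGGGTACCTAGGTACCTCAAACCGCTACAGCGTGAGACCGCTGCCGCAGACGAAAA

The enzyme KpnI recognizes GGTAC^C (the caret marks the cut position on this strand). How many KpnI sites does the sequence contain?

GGTACC occurs starting at positions 94, 102.
KpnI cuts at 2 sites.

2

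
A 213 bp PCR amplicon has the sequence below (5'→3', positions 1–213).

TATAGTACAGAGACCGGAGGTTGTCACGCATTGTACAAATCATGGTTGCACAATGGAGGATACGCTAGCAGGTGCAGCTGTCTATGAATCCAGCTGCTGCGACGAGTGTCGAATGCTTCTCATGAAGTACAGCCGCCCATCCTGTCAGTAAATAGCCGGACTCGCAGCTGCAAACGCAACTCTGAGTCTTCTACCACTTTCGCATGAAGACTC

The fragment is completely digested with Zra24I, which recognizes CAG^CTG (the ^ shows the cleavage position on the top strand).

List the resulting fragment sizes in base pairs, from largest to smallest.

77, 74, 46, 16 bp

Zra24I sites (CAGCTG) start at positions 75, 91, 165.
Zra24I cuts after base 3 of each site, so after positions 77, 93, 167.
Linear molecule, 3 cuts → 4 fragments:
  1–77 → 77 bp
  78–93 → 16 bp
  94–167 → 74 bp
  168–213 → 46 bp
Sorted largest to smallest: 77, 74, 46, 16 bp.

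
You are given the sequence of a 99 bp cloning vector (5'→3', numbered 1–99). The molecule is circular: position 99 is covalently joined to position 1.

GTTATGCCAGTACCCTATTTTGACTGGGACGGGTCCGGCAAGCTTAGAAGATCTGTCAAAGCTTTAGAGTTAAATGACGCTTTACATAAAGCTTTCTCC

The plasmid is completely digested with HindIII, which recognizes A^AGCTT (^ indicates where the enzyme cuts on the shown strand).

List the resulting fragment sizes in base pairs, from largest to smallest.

50, 30, 19 bp

HindIII sites (AAGCTT) start at positions 40, 59, 89.
HindIII cuts after the first base of each site, so after positions 40, 59, 89.
Circular molecule, 3 cuts → 3 fragments:
  41–59 → 19 bp
  60–89 → 30 bp
  90–99 then 1–40 → 10 + 40 = 50 bp
Sorted largest to smallest: 50, 30, 19 bp.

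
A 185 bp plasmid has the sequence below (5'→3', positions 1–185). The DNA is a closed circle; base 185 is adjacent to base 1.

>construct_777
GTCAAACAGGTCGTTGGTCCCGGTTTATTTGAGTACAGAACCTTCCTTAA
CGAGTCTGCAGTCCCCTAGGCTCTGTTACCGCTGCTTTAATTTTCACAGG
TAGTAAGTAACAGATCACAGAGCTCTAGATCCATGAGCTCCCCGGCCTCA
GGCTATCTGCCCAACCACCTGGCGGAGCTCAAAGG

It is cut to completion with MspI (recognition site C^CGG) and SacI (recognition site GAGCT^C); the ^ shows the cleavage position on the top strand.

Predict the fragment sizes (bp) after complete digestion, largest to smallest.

MspI sites (CCGG) start at positions 20, 142.
MspI cuts after the first base of each site, so after positions 20, 142.
SacI sites (GAGCTC) start at positions 120, 135, 175.
SacI cuts after base 5 of each site (before the last base), so after positions 124, 139, 179.
Combined cut positions: 20, 124, 139, 142, 179.
Circular molecule, 5 cuts → 5 fragments:
  21–124 → 104 bp
  125–139 → 15 bp
  140–142 → 3 bp
  143–179 → 37 bp
  180–185 then 1–20 → 6 + 20 = 26 bp
Sorted largest to smallest: 104, 37, 26, 15, 3 bp.

104, 37, 26, 15, 3 bp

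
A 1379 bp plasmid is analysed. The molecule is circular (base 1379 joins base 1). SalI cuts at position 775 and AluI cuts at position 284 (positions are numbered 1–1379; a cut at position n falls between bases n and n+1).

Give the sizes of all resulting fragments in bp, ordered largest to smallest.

Combined cut positions (sorted): 284, 775.
Circular molecule, 2 cuts → 2 fragments:
  775 − 284 = 491 bp
  wrap: 1379 − 775 + 284 = 888 bp
Sorted largest to smallest: 888, 491 bp.

888, 491 bp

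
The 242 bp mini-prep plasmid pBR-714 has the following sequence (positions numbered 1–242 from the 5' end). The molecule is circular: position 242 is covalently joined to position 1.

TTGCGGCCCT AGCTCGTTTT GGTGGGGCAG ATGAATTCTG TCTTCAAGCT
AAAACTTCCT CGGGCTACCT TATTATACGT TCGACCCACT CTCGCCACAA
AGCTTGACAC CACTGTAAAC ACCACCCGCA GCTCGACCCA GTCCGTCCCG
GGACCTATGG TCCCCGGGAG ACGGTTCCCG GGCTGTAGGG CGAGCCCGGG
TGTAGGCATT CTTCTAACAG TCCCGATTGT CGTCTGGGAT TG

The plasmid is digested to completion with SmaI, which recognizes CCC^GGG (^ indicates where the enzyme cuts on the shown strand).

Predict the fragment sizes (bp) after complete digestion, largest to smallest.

SmaI sites (CCCGGG) start at positions 147, 163, 177, 195.
SmaI cuts after base 3 of each site, so after positions 149, 165, 179, 197.
Circular molecule, 4 cuts → 4 fragments:
  150–165 → 16 bp
  166–179 → 14 bp
  180–197 → 18 bp
  198–242 then 1–149 → 45 + 149 = 194 bp
Sorted largest to smallest: 194, 18, 16, 14 bp.

194, 18, 16, 14 bp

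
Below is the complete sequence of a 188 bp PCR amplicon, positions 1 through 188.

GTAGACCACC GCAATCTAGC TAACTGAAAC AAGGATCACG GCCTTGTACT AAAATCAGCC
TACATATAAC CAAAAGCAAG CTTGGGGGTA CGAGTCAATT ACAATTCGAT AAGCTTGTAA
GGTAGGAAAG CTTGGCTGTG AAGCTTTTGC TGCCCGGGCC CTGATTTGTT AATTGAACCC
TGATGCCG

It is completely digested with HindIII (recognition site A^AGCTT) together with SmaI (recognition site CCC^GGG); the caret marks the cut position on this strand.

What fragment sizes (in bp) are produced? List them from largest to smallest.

78, 33, 33, 17, 14, 13 bp

HindIII sites (AAGCTT) start at positions 78, 111, 128, 141.
HindIII cuts after the first base of each site, so after positions 78, 111, 128, 141.
The SmaI site (CCCGGG) starts at position 153.
SmaI cuts after base 3 of each site, so after position 155.
Combined cut positions: 78, 111, 128, 141, 155.
Linear molecule, 5 cuts → 6 fragments:
  1–78 → 78 bp
  79–111 → 33 bp
  112–128 → 17 bp
  129–141 → 13 bp
  142–155 → 14 bp
  156–188 → 33 bp
Sorted largest to smallest: 78, 33, 33, 17, 14, 13 bp.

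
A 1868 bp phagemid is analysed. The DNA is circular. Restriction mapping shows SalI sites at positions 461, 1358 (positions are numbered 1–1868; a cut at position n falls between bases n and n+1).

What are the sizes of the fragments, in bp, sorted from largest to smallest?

Circular molecule, 2 cuts → 2 fragments:
  1358 − 461 = 897 bp
  wrap: 1868 − 1358 + 461 = 971 bp
Sorted largest to smallest: 971, 897 bp.

971, 897 bp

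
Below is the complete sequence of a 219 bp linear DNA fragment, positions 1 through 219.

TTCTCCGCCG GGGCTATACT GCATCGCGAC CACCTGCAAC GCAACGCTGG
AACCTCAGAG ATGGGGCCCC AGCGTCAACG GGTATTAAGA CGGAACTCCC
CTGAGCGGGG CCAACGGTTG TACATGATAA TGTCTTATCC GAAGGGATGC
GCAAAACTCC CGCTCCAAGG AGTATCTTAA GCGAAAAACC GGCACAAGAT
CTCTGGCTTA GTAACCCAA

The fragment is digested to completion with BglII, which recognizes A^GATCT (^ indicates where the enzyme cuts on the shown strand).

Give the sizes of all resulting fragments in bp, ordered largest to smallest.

197, 22 bp

The BglII site (AGATCT) starts at position 197.
BglII cuts after the first base of each site, so after position 197.
Linear molecule, 1 cut → 2 fragments:
  1–197 → 197 bp
  198–219 → 22 bp
Sorted largest to smallest: 197, 22 bp.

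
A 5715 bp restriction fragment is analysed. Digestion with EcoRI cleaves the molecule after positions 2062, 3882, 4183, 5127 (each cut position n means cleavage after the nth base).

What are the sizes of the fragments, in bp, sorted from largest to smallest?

Linear molecule, 4 cuts → 5 fragments:
  2062 − 0 = 2062 bp
  3882 − 2062 = 1820 bp
  4183 − 3882 = 301 bp
  5127 − 4183 = 944 bp
  5715 − 5127 = 588 bp
Sorted largest to smallest: 2062, 1820, 944, 588, 301 bp.

2062, 1820, 944, 588, 301 bp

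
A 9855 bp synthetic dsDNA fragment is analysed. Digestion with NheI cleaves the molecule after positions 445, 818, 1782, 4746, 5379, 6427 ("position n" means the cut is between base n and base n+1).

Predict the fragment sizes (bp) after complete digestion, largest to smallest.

Linear molecule, 6 cuts → 7 fragments:
  445 − 0 = 445 bp
  818 − 445 = 373 bp
  1782 − 818 = 964 bp
  4746 − 1782 = 2964 bp
  5379 − 4746 = 633 bp
  6427 − 5379 = 1048 bp
  9855 − 6427 = 3428 bp
Sorted largest to smallest: 3428, 2964, 1048, 964, 633, 445, 373 bp.

3428, 2964, 1048, 964, 633, 445, 373 bp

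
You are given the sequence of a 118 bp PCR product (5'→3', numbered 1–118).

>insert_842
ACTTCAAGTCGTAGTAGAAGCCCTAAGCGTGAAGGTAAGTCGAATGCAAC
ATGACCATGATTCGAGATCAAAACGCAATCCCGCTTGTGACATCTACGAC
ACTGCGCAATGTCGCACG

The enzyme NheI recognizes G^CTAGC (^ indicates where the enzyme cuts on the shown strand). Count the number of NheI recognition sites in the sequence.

0

No occurrence of GCTAGC is present in the sequence.
NheI does not cut: 0 sites.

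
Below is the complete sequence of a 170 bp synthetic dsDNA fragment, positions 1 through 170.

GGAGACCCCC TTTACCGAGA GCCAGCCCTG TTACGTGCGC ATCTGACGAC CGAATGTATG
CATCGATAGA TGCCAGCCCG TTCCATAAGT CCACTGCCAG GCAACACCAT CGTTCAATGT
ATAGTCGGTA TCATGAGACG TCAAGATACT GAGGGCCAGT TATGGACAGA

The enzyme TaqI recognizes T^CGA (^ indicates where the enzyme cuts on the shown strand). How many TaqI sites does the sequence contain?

TCGA occurs starting at position 63.
TaqI cuts at 1 site.

1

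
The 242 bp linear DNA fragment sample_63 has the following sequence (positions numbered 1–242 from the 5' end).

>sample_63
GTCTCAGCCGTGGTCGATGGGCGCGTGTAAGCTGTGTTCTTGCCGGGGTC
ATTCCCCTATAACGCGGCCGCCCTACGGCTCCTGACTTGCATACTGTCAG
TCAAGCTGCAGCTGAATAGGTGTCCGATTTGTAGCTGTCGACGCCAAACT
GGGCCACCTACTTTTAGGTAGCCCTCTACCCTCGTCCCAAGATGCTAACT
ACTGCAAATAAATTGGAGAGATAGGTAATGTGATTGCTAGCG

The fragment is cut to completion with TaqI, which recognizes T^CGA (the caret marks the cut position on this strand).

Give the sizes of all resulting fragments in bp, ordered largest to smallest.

124, 104, 14 bp

TaqI sites (TCGA) start at positions 14, 138.
TaqI cuts after the first base of each site, so after positions 14, 138.
Linear molecule, 2 cuts → 3 fragments:
  1–14 → 14 bp
  15–138 → 124 bp
  139–242 → 104 bp
Sorted largest to smallest: 124, 104, 14 bp.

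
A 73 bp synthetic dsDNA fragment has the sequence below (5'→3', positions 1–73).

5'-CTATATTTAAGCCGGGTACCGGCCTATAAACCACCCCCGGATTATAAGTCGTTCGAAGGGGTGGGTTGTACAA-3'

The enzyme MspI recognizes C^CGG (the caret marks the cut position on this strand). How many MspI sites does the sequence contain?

CCGG occurs starting at positions 12, 19, 37.
MspI cuts at 3 sites.

3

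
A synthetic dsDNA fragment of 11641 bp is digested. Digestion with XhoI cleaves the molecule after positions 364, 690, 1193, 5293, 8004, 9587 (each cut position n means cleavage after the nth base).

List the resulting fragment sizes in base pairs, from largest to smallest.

4100, 2711, 2054, 1583, 503, 364, 326 bp

Linear molecule, 6 cuts → 7 fragments:
  364 − 0 = 364 bp
  690 − 364 = 326 bp
  1193 − 690 = 503 bp
  5293 − 1193 = 4100 bp
  8004 − 5293 = 2711 bp
  9587 − 8004 = 1583 bp
  11641 − 9587 = 2054 bp
Sorted largest to smallest: 4100, 2711, 2054, 1583, 503, 364, 326 bp.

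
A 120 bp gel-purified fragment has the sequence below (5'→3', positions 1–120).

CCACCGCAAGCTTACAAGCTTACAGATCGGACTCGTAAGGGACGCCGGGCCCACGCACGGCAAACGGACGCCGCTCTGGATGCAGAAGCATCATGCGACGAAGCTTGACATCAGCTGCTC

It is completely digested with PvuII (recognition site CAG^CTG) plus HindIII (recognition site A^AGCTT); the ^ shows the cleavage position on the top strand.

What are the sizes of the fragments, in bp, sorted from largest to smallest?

85, 13, 8, 8, 6 bp

The PvuII site (CAGCTG) starts at position 112.
PvuII cuts after base 3 of each site, so after position 114.
HindIII sites (AAGCTT) start at positions 8, 16, 101.
HindIII cuts after the first base of each site, so after positions 8, 16, 101.
Combined cut positions: 8, 16, 101, 114.
Linear molecule, 4 cuts → 5 fragments:
  1–8 → 8 bp
  9–16 → 8 bp
  17–101 → 85 bp
  102–114 → 13 bp
  115–120 → 6 bp
Sorted largest to smallest: 85, 13, 8, 8, 6 bp.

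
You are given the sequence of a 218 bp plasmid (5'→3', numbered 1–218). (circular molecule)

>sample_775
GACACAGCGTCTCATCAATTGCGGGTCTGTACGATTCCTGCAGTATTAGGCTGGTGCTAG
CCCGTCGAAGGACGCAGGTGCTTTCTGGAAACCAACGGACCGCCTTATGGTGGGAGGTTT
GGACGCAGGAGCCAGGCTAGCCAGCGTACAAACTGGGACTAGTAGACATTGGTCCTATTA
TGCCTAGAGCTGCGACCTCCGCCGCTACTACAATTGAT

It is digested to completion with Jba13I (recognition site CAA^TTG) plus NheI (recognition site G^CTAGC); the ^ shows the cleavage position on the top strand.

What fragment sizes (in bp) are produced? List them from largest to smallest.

Jba13I sites (CAATTG) start at positions 16, 211.
Jba13I cuts after base 3 of each site, so after positions 18, 213.
NheI sites (GCTAGC) start at positions 56, 136.
NheI cuts after the first base of each site, so after positions 56, 136.
Combined cut positions: 18, 56, 136, 213.
Circular molecule, 4 cuts → 4 fragments:
  19–56 → 38 bp
  57–136 → 80 bp
  137–213 → 77 bp
  214–218 then 1–18 → 5 + 18 = 23 bp
Sorted largest to smallest: 80, 77, 38, 23 bp.

80, 77, 38, 23 bp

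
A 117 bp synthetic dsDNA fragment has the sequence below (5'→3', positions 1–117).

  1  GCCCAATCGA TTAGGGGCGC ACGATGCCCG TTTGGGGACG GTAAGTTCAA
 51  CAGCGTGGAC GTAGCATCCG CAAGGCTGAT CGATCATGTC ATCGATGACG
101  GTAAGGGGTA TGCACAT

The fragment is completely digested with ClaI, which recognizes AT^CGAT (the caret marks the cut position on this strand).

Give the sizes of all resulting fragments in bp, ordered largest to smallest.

ClaI sites (ATCGAT) start at positions 6, 79, 91.
ClaI cuts after base 2 of each site, so after positions 7, 80, 92.
Linear molecule, 3 cuts → 4 fragments:
  1–7 → 7 bp
  8–80 → 73 bp
  81–92 → 12 bp
  93–117 → 25 bp
Sorted largest to smallest: 73, 25, 12, 7 bp.

73, 25, 12, 7 bp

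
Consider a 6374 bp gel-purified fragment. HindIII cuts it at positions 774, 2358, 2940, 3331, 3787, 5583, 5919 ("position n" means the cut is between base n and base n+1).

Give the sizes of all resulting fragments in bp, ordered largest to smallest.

Linear molecule, 7 cuts → 8 fragments:
  774 − 0 = 774 bp
  2358 − 774 = 1584 bp
  2940 − 2358 = 582 bp
  3331 − 2940 = 391 bp
  3787 − 3331 = 456 bp
  5583 − 3787 = 1796 bp
  5919 − 5583 = 336 bp
  6374 − 5919 = 455 bp
Sorted largest to smallest: 1796, 1584, 774, 582, 456, 455, 391, 336 bp.

1796, 1584, 774, 582, 456, 455, 391, 336 bp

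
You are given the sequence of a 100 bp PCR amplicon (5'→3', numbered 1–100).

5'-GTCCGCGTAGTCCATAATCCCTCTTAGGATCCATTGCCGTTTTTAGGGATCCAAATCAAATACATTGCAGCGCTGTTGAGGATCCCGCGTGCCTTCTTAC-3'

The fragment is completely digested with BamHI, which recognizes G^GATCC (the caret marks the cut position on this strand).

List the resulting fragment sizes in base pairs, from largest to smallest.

BamHI sites (GGATCC) start at positions 27, 47, 80.
BamHI cuts after the first base of each site, so after positions 27, 47, 80.
Linear molecule, 3 cuts → 4 fragments:
  1–27 → 27 bp
  28–47 → 20 bp
  48–80 → 33 bp
  81–100 → 20 bp
Sorted largest to smallest: 33, 27, 20, 20 bp.

33, 27, 20, 20 bp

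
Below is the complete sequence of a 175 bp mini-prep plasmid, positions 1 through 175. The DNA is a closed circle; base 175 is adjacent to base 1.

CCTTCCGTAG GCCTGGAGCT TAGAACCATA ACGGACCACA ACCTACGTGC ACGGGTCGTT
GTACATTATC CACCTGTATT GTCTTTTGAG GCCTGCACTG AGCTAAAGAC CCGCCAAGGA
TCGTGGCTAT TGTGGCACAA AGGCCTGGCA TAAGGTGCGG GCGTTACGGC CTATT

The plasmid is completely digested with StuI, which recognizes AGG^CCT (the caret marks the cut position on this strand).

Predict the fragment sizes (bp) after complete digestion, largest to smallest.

StuI sites (AGGCCT) start at positions 9, 89, 141.
StuI cuts after base 3 of each site, so after positions 11, 91, 143.
Circular molecule, 3 cuts → 3 fragments:
  12–91 → 80 bp
  92–143 → 52 bp
  144–175 then 1–11 → 32 + 11 = 43 bp
Sorted largest to smallest: 80, 52, 43 bp.

80, 52, 43 bp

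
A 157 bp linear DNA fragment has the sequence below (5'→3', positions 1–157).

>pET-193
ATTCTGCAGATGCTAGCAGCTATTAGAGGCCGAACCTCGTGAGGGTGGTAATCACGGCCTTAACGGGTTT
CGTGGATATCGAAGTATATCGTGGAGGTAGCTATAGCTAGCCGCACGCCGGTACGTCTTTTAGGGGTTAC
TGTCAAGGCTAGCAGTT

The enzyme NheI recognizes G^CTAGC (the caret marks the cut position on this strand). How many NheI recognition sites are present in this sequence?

3

GCTAGC occurs starting at positions 12, 106, 148.
NheI cuts at 3 sites.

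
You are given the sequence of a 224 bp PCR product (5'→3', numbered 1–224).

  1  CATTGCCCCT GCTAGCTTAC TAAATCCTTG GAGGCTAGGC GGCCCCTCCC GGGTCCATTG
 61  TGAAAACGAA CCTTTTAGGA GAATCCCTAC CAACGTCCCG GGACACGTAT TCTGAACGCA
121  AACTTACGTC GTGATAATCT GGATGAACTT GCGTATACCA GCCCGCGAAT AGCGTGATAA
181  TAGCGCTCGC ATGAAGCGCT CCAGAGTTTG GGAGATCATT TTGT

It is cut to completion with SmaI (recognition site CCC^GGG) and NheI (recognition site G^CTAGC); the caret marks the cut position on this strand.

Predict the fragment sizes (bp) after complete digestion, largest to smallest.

SmaI sites (CCCGGG) start at positions 48, 97.
SmaI cuts after base 3 of each site, so after positions 50, 99.
The NheI site (GCTAGC) starts at position 11.
NheI cuts after the first base of each site, so after position 11.
Combined cut positions: 11, 50, 99.
Linear molecule, 3 cuts → 4 fragments:
  1–11 → 11 bp
  12–50 → 39 bp
  51–99 → 49 bp
  100–224 → 125 bp
Sorted largest to smallest: 125, 49, 39, 11 bp.

125, 49, 39, 11 bp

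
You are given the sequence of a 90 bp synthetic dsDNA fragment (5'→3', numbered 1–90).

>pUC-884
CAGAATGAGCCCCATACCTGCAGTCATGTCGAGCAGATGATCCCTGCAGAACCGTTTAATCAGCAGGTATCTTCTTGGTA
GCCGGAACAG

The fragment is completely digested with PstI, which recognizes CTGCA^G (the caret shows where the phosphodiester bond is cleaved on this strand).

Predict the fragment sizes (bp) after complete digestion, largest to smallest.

42, 26, 22 bp

PstI sites (CTGCAG) start at positions 18, 44.
PstI cuts after base 5 of each site (before the last base), so after positions 22, 48.
Linear molecule, 2 cuts → 3 fragments:
  1–22 → 22 bp
  23–48 → 26 bp
  49–90 → 42 bp
Sorted largest to smallest: 42, 26, 22 bp.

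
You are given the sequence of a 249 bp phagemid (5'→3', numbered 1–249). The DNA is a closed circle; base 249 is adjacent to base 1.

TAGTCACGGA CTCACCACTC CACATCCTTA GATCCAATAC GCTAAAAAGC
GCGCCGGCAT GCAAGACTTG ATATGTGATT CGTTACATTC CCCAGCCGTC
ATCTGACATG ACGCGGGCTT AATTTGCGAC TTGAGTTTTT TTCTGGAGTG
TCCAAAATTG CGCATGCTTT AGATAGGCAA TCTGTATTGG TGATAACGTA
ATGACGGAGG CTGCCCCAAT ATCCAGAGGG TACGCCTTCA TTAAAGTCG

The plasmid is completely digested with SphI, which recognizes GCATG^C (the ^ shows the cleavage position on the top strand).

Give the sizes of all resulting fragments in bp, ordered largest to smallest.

144, 105 bp

SphI sites (GCATGC) start at positions 57, 162.
SphI cuts after base 5 of each site (before the last base), so after positions 61, 166.
Circular molecule, 2 cuts → 2 fragments:
  62–166 → 105 bp
  167–249 then 1–61 → 83 + 61 = 144 bp
Sorted largest to smallest: 144, 105 bp.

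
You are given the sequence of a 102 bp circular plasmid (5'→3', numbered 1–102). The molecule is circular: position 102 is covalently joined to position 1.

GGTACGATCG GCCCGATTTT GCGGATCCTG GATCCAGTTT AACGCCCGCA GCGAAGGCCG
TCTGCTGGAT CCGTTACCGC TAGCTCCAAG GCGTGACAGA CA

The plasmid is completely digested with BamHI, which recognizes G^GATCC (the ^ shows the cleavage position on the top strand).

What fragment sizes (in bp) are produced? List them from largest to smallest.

58, 37, 7 bp

BamHI sites (GGATCC) start at positions 23, 30, 67.
BamHI cuts after the first base of each site, so after positions 23, 30, 67.
Circular molecule, 3 cuts → 3 fragments:
  24–30 → 7 bp
  31–67 → 37 bp
  68–102 then 1–23 → 35 + 23 = 58 bp
Sorted largest to smallest: 58, 37, 7 bp.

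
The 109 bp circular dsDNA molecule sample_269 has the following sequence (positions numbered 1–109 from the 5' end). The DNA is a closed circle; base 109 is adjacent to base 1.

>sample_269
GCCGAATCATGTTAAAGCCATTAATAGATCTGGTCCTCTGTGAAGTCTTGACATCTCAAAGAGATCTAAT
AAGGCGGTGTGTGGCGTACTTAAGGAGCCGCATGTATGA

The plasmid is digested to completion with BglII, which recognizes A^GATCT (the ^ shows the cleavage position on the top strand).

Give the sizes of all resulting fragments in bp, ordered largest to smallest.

73, 36 bp

BglII sites (AGATCT) start at positions 26, 62.
BglII cuts after the first base of each site, so after positions 26, 62.
Circular molecule, 2 cuts → 2 fragments:
  27–62 → 36 bp
  63–109 then 1–26 → 47 + 26 = 73 bp
Sorted largest to smallest: 73, 36 bp.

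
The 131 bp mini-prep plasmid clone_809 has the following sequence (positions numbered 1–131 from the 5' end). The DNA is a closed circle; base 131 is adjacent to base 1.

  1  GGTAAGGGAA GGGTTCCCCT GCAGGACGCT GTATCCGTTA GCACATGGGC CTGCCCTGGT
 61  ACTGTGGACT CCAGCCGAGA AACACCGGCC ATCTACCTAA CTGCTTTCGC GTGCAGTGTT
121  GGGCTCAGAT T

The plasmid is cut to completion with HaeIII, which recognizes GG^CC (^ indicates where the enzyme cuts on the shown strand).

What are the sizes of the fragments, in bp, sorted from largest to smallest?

92, 39 bp

HaeIII sites (GGCC) start at positions 48, 87.
HaeIII cuts after base 2 of each site, so after positions 49, 88.
Circular molecule, 2 cuts → 2 fragments:
  50–88 → 39 bp
  89–131 then 1–49 → 43 + 49 = 92 bp
Sorted largest to smallest: 92, 39 bp.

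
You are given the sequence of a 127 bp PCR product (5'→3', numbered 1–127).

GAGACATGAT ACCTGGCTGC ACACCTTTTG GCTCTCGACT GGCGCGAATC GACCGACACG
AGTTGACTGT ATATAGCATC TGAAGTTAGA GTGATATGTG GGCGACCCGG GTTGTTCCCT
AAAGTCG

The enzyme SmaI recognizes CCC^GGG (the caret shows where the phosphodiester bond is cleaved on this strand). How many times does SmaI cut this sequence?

1

CCCGGG occurs starting at position 106.
SmaI cuts at 1 site.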